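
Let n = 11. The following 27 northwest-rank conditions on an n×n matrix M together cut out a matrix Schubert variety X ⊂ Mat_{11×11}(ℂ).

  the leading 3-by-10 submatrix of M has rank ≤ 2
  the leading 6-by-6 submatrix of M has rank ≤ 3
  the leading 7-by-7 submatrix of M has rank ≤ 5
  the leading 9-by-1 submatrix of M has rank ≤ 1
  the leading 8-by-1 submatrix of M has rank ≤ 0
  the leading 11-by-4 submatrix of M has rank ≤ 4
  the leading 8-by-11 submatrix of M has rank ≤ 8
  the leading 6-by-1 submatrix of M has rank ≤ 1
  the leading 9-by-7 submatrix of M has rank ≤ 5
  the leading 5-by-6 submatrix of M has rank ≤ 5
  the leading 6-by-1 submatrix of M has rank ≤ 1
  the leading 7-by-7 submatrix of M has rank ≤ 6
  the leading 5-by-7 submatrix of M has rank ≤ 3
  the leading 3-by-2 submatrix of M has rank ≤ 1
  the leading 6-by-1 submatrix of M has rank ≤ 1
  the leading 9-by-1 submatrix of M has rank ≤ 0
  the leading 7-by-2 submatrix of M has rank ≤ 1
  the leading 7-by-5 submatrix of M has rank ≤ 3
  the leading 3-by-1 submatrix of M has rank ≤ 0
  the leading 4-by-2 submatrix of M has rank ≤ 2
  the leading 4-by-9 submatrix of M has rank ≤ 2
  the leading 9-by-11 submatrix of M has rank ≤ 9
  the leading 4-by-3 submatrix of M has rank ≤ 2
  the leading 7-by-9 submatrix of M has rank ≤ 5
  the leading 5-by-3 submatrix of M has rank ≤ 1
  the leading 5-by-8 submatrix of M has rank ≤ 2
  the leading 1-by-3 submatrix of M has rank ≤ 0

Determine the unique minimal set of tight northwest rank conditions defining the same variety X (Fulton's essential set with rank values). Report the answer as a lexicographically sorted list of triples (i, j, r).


Rank table r_w(11×11) implied by the 27 constraints:

  i=1: 0 0 0 1 1 1 1 1 1 1 1
  i=2: 0 1 1 2 2 2 2 2 2 2 2
  i=3: 0 1 1 2 2 2 2 2 2 2 3
  i=4: 0 1 1 2 2 2 2 2 2 3 4
  i=5: 0 1 1 2 2 2 2 2 3 4 5
  i=6: 0 1 2 3 3 3 3 3 4 5 6
  i=7: 0 1 2 3 3 4 4 4 5 6 7
  i=8: 0 1 2 3 4 5 5 5 6 7 8
  i=9: 0 1 2 3 4 5 5 6 7 8 9
  i=10: 1 2 3 4 5 6 6 7 8 9 10
  i=11: 1 2 3 4 5 6 7 8 9 10 11

giving w = (4, 2, 11, 10, 9, 3, 6, 5, 8, 1, 7) via Δ²R.

Rothe diagram D(w) (31 cells), 8 SE-corners (essential conditions):

[(1, 3, 0), (3, 10, 2), (4, 9, 2), (5, 3, 1), (5, 8, 2), (7, 5, 3), (9, 1, 0), (9, 7, 5)]


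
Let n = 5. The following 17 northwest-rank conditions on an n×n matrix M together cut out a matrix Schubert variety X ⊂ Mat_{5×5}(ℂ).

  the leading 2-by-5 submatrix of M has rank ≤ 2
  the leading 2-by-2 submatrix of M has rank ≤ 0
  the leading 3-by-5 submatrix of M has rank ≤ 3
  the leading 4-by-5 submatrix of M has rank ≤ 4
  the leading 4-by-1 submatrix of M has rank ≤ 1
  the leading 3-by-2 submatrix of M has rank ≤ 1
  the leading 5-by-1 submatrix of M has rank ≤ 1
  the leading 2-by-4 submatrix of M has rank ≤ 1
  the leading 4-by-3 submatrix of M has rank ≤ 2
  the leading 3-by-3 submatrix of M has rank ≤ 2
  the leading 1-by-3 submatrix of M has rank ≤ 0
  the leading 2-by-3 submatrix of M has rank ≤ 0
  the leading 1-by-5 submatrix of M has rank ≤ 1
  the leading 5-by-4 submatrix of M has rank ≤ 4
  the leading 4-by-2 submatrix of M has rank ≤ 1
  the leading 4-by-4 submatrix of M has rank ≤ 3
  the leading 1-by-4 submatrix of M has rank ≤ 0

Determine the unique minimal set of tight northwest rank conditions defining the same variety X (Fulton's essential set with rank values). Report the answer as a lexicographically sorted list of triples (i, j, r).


The tightest implied rank at each (i,j), from the 17 conditions:

  R[1]: 0, 0, 0, 0, 1
  R[2]: 0, 0, 0, 1, 2
  R[3]: 1, 1, 1, 2, 3
  R[4]: 1, 1, 2, 3, 4
  R[5]: 1, 2, 3, 4, 5

the unique w with this rank table is (5, 4, 1, 3, 2).

ℓ(w)=8; the 3 essential cells (i,j,r):

[(1, 4, 0), (2, 3, 0), (4, 2, 1)]


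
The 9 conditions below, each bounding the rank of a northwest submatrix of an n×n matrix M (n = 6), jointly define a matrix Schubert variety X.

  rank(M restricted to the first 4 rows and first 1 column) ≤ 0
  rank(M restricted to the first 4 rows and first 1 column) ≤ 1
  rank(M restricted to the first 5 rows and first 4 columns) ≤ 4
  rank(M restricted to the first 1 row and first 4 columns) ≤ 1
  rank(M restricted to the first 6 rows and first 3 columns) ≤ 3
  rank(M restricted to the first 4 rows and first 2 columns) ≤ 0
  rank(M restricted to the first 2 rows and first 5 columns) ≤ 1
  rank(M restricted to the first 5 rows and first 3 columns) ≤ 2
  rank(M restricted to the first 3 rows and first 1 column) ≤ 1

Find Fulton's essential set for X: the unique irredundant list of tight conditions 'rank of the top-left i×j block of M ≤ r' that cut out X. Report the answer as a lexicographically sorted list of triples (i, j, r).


Recovering R(i,j) via the rank-extension bound from the 9 conditions:

  R[1]: 0  0  1  1  1  1
  R[2]: 0  0  1  1  1  2
  R[3]: 0  0  1  2  2  3
  R[4]: 0  0  1  2  3  4
  R[5]: 1  1  2  3  4  5
  R[6]: 1  2  3  4  5  6

giving w = (3, 6, 4, 5, 1, 2) via Δ²R.

D(w) has 10 cells with 2 SE-corners; essential set:

[(2, 5, 1), (4, 2, 0)]


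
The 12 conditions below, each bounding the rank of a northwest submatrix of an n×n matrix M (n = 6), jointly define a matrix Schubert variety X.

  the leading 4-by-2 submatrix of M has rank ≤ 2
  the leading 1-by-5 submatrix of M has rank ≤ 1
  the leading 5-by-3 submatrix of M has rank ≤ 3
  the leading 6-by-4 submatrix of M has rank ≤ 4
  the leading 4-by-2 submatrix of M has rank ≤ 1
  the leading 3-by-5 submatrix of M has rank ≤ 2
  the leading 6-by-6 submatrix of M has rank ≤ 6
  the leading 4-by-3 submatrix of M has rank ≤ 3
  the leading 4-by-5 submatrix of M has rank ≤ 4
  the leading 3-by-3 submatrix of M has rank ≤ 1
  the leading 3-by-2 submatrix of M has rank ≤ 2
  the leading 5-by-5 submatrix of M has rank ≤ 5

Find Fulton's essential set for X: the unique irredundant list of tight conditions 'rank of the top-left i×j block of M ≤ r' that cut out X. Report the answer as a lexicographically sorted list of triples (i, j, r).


Recovering R(i,j) via the rank-extension bound from the 12 conditions:

  i=1: 1, 1, 1, 1, 1, 1
  i=2: 1, 1, 1, 2, 2, 2
  i=3: 1, 1, 1, 2, 2, 3
  i=4: 1, 1, 2, 3, 3, 4
  i=5: 1, 2, 3, 4, 4, 5
  i=6: 1, 2, 3, 4, 5, 6

second differences of R give the permutation w = (1, 4, 6, 3, 2, 5).

D(w) has 6 cells with 3 SE-corners; essential set:

[(3, 3, 1), (3, 5, 2), (4, 2, 1)]


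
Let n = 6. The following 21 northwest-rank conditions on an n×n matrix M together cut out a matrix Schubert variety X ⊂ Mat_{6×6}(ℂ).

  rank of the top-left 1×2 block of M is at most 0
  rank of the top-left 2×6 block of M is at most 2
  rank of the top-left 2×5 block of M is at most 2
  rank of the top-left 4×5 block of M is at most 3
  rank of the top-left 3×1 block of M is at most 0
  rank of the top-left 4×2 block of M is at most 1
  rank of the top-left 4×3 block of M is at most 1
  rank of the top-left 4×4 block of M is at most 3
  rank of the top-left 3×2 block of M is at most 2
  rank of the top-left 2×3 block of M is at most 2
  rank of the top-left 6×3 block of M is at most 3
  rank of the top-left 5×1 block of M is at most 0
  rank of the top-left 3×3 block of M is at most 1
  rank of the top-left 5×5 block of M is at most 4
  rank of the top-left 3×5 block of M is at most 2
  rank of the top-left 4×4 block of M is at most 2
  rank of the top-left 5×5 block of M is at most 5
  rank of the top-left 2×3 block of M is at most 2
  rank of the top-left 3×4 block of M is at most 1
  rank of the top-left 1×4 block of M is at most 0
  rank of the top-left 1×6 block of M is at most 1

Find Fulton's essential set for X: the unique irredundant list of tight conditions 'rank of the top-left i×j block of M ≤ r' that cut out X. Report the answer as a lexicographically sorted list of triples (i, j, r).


The tightest implied rank at each (i,j), from the 21 conditions:

  row 1: 0  0  0  0  1  1
  row 2: 0  1  1  1  2  2
  row 3: 0  1  1  1  2  3
  row 4: 0  1  1  2  3  4
  row 5: 0  1  2  3  4  5
  row 6: 1  2  3  4  5  6

reading off 1-entries of Δ²R: w = (5, 2, 6, 4, 3, 1).

|D(w)|=11, |Ess(w)|=4:

[(1, 4, 0), (3, 4, 1), (4, 3, 1), (5, 1, 0)]


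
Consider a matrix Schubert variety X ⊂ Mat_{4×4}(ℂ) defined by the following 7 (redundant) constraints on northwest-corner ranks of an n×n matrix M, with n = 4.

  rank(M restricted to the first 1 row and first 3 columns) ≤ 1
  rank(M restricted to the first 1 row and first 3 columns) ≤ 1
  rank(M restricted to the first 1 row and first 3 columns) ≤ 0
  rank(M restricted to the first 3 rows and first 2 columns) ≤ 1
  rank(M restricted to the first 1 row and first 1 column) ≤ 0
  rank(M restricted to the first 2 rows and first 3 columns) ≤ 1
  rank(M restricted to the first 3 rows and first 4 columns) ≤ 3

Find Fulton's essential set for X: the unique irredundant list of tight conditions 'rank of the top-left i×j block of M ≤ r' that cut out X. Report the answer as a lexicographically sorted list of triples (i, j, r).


Reconstructing r_w from the 7 given conditions:

  0, 0, 0, 1
  1, 1, 1, 2
  1, 1, 2, 3
  1, 2, 3, 4

the unique w with this rank table is (4, 1, 3, 2).

Fulton essential set (2 of the 4 Rothe cells):

[(1, 3, 0), (3, 2, 1)]


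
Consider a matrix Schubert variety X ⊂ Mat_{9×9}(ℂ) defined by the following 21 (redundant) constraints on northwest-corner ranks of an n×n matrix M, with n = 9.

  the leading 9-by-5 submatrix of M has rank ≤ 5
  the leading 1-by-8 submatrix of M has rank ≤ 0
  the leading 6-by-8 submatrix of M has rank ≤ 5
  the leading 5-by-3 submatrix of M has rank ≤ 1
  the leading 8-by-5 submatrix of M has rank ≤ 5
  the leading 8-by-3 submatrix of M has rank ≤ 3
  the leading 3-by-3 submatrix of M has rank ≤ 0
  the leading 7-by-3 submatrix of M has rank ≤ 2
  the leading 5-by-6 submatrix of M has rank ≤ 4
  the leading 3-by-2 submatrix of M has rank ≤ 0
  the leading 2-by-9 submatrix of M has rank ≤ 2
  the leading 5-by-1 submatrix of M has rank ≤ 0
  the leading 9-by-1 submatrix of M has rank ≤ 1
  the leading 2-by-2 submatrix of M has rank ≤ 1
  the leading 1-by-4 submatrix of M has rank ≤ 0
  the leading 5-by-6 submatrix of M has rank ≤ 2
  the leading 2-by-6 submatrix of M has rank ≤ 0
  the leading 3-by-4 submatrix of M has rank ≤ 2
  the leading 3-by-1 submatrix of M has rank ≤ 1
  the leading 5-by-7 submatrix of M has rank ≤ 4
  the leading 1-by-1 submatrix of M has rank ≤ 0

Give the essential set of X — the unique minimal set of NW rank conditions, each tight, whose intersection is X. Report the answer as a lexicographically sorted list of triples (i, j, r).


Propagating the 21 rank bounds to every northwest block:

  row 1: 0 0 0 0 0 0 0 0 1
  row 2: 0 0 0 0 0 0 1 1 2
  row 3: 0 0 0 1 1 1 2 2 3
  row 4: 0 1 1 2 2 2 3 3 4
  row 5: 0 1 1 2 2 2 3 4 5
  row 6: 1 2 2 3 3 3 4 5 6
  row 7: 1 2 2 3 4 4 5 6 7
  row 8: 1 2 3 4 5 5 6 7 8
  row 9: 1 2 3 4 5 6 7 8 9

hence w(1..9) = (9, 7, 4, 2, 8, 1, 5, 3, 6).

D(w) has 23 cells with 7 SE-corners; essential set:

[(1, 8, 0), (2, 6, 0), (3, 3, 0), (5, 1, 0), (5, 3, 1), (5, 6, 2), (7, 3, 2)]


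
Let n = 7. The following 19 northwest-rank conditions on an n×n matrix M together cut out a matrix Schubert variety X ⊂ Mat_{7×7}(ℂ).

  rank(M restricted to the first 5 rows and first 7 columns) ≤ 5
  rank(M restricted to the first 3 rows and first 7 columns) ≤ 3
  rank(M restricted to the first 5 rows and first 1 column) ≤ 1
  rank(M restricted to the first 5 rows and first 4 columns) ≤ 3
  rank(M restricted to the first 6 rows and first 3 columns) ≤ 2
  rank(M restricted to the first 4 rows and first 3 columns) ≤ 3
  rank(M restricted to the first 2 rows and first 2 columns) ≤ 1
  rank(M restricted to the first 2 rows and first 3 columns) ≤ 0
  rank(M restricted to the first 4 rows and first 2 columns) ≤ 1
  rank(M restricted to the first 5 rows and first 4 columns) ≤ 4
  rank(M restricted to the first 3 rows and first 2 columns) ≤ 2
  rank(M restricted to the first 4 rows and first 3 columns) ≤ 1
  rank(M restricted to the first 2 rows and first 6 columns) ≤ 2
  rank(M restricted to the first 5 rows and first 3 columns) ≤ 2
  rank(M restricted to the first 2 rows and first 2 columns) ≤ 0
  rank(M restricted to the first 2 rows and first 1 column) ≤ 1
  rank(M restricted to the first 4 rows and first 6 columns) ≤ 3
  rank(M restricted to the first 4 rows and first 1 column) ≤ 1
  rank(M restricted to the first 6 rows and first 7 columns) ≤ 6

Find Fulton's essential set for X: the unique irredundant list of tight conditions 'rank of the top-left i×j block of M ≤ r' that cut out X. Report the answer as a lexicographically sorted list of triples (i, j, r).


The tightest implied rank at each (i,j), from the 19 conditions:

  row 1: 0 0 0 1 1 1 1
  row 2: 0 0 0 1 2 2 2
  row 3: 1 1 1 2 3 3 3
  row 4: 1 1 1 2 3 3 4
  row 5: 1 2 2 3 4 4 5
  row 6: 1 2 2 3 4 5 6
  row 7: 1 2 3 4 5 6 7

second differences of R give the permutation w = (4, 5, 1, 7, 2, 6, 3).

Fulton essential set (4 of the 10 Rothe cells):

[(2, 3, 0), (4, 3, 1), (4, 6, 3), (6, 3, 2)]


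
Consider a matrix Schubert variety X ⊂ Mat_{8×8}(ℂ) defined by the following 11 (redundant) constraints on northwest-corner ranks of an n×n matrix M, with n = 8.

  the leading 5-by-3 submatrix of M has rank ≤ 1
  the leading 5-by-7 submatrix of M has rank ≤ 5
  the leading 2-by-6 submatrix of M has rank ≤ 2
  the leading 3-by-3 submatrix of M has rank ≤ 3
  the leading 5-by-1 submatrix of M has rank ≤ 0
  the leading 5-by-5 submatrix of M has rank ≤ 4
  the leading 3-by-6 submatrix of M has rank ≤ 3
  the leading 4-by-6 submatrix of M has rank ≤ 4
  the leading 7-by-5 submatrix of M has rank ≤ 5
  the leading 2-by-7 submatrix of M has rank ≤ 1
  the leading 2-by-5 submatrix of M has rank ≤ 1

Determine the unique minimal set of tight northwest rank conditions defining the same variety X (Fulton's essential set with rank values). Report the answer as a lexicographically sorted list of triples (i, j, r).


Propagating the 11 rank bounds to every northwest block:

  R[1]: 0  1  1  1  1  1  1  1
  R[2]: 0  1  1  1  1  1  1  2
  R[3]: 0  1  1  2  2  2  2  3
  R[4]: 0  1  1  2  3  3  3  4
  R[5]: 0  1  1  2  3  4  4  5
  R[6]: 1  2  2  3  4  5  5  6
  R[7]: 1  2  3  4  5  6  6  7
  R[8]: 1  2  3  4  5  6  7  8

second differences of R give the permutation w = (2, 8, 4, 5, 6, 1, 3, 7).

ℓ(w)=13; the 3 essential cells (i,j,r):

[(2, 7, 1), (5, 1, 0), (5, 3, 1)]


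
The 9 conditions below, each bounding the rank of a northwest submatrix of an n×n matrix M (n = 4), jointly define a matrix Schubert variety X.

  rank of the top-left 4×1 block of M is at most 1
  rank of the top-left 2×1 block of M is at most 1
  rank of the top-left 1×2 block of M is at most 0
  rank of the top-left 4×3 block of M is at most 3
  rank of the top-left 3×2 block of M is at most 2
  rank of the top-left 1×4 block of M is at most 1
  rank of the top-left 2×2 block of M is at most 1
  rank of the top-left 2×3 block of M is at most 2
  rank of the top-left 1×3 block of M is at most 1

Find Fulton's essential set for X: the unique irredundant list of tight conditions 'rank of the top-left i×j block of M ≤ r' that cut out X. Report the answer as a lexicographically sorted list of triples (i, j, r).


Reconstructing r_w from the 9 given conditions:

  R[1]: 0  0  1  1
  R[2]: 1  1  2  2
  R[3]: 1  2  3  3
  R[4]: 1  2  3  4

giving w = (3, 1, 2, 4) via Δ²R.

D(w) has 2 cells with 1 SE-corner; essential set:

[(1, 2, 0)]


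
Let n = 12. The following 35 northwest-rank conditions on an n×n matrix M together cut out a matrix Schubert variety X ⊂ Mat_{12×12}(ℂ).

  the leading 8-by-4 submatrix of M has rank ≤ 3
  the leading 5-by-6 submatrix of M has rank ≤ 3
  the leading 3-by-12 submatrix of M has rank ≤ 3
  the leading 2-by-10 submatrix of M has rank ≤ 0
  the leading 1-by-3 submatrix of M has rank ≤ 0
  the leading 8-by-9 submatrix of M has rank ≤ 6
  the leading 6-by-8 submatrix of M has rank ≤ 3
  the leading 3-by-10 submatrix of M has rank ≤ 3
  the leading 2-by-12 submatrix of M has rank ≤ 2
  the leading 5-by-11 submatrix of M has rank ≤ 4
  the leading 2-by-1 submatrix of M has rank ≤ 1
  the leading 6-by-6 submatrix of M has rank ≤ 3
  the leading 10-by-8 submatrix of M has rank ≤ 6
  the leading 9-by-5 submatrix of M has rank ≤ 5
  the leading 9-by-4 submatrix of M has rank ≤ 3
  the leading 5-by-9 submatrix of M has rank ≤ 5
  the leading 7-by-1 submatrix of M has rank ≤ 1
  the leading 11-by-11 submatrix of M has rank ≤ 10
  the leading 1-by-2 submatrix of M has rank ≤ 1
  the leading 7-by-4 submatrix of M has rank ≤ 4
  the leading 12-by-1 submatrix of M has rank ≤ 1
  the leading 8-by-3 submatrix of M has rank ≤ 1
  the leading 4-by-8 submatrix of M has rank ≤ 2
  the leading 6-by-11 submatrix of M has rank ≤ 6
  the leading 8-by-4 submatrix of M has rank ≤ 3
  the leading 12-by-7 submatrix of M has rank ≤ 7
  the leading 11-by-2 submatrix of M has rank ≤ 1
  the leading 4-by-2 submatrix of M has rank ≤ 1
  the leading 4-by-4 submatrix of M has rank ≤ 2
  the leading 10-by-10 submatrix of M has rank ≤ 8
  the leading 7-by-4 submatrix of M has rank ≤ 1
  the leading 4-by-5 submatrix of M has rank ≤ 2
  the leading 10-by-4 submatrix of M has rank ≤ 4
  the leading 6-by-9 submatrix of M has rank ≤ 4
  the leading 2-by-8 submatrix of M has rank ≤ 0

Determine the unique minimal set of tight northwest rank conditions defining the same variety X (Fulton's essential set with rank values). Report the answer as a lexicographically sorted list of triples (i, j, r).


Reconstructing r_w from the 35 given conditions:

  row 1: 0, 0, 0, 0, 0, 0, 0, 0, 0, 0, 1, 1
  row 2: 0, 0, 0, 0, 0, 0, 0, 0, 0, 0, 1, 2
  row 3: 1, 1, 1, 1, 1, 1, 1, 1, 1, 1, 2, 3
  row 4: 1, 1, 1, 1, 2, 2, 2, 2, 2, 2, 3, 4
  row 5: 1, 1, 1, 1, 2, 3, 3, 3, 3, 3, 4, 5
  row 6: 1, 1, 1, 1, 2, 3, 3, 3, 4, 4, 5, 6
  row 7: 1, 1, 1, 1, 2, 3, 4, 4, 5, 5, 6, 7
  row 8: 1, 1, 1, 2, 3, 4, 5, 5, 6, 6, 7, 8
  row 9: 1, 1, 2, 3, 4, 5, 6, 6, 7, 7, 8, 9
  row 10: 1, 1, 2, 3, 4, 5, 6, 6, 7, 8, 9, 10
  row 11: 1, 1, 2, 3, 4, 5, 6, 7, 8, 9, 10, 11
  row 12: 1, 2, 3, 4, 5, 6, 7, 8, 9, 10, 11, 12

second differences of R give the permutation w = (11, 12, 1, 5, 6, 9, 7, 4, 3, 10, 8, 2).

D(w) has 40 cells with 6 SE-corners; essential set:

[(2, 10, 0), (6, 8, 3), (7, 4, 1), (8, 3, 1), (10, 8, 6), (11, 2, 1)]


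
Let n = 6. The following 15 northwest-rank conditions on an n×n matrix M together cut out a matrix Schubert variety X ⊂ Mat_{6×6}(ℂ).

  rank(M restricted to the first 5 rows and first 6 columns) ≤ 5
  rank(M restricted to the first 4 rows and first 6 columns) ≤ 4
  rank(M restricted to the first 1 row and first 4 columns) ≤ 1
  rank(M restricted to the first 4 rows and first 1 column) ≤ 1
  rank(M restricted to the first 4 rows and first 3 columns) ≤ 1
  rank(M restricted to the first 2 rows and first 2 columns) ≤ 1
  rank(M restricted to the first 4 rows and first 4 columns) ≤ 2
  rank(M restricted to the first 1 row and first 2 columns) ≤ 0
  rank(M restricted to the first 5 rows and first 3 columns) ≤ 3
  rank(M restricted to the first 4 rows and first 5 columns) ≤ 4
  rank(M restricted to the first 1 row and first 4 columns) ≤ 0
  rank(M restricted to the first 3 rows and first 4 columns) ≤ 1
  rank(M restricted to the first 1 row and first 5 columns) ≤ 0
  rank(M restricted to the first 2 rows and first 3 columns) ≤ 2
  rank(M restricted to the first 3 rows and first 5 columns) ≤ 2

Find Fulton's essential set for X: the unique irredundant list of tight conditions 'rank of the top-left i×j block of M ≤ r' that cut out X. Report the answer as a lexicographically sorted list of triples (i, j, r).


The tightest implied rank at each (i,j), from the 15 conditions:

  0  0  0  0  0  1
  1  1  1  1  1  2
  1  1  1  1  2  3
  1  1  1  2  3  4
  1  2  2  3  4  5
  1  2  3  4  5  6

reading off 1-entries of Δ²R: w = (6, 1, 5, 4, 2, 3).

3 SE-corners of the 10-cell Rothe diagram give Ess(w):

[(1, 5, 0), (3, 4, 1), (4, 3, 1)]


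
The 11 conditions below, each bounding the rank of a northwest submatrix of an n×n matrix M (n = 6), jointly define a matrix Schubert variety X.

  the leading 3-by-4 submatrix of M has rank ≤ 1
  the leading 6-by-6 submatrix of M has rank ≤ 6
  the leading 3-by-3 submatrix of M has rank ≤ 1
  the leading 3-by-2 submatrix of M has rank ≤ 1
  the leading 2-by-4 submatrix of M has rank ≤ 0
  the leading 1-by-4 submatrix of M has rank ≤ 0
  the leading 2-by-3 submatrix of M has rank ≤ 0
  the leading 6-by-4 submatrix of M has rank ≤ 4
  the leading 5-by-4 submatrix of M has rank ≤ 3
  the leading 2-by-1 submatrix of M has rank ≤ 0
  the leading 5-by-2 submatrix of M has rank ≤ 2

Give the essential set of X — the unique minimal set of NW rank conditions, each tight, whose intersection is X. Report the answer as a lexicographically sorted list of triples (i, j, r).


Reconstructing r_w from the 11 given conditions:

  R[1]: 0 0 0 0 1 1
  R[2]: 0 0 0 0 1 2
  R[3]: 1 1 1 1 2 3
  R[4]: 1 2 2 2 3 4
  R[5]: 1 2 3 3 4 5
  R[6]: 1 2 3 4 5 6

reading off 1-entries of Δ²R: w = (5, 6, 1, 2, 3, 4).

1 SE-corner of the 8-cell Rothe diagram gives Ess(w):

[(2, 4, 0)]


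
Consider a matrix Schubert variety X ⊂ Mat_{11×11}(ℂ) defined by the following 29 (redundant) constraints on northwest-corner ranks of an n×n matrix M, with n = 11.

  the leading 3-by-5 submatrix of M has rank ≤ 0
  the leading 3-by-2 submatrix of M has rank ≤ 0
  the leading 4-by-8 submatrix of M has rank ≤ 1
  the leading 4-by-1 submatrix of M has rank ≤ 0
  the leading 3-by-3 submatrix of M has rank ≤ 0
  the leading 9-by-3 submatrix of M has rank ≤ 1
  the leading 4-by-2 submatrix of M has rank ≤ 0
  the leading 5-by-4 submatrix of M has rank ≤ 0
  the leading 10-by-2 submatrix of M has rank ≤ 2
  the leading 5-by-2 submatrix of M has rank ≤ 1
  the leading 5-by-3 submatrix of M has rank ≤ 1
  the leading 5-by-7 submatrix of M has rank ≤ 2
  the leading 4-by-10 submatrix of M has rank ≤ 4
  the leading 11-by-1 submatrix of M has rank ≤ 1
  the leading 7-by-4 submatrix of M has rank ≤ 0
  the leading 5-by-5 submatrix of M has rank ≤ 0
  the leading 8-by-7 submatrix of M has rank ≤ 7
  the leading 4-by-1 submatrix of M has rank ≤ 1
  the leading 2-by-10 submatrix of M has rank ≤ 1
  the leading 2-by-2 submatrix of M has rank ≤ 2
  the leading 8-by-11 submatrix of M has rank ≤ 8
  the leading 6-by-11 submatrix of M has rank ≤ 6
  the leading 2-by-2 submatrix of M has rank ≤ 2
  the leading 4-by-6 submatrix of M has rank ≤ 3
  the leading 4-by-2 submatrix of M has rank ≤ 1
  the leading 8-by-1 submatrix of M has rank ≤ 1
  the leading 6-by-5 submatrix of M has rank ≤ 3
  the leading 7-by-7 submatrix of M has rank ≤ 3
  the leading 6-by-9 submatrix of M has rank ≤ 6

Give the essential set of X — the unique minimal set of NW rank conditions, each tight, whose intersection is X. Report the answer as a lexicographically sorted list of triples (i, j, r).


Reconstructing r_w from the 29 given conditions:

  R[1]: 0 0 0 0 0 1 1 1 1 1 1
  R[2]: 0 0 0 0 0 1 1 1 1 1 2
  R[3]: 0 0 0 0 0 1 1 1 2 2 3
  R[4]: 0 0 0 0 0 1 1 1 2 3 4
  R[5]: 0 0 0 0 0 1 2 2 3 4 5
  R[6]: 0 0 0 0 1 2 3 3 4 5 6
  R[7]: 0 0 0 0 1 2 3 4 5 6 7
  R[8]: 1 1 1 1 2 3 4 5 6 7 8
  R[9]: 1 1 1 2 3 4 5 6 7 8 9
  R[10]: 1 2 2 3 4 5 6 7 8 9 10
  R[11]: 1 2 3 4 5 6 7 8 9 10 11

second differences of R give the permutation w = (6, 11, 9, 10, 7, 5, 8, 1, 4, 2, 3).

D(w) has 43 cells with 5 SE-corners; essential set:

[(2, 10, 1), (4, 8, 1), (5, 5, 0), (7, 4, 0), (9, 3, 1)]


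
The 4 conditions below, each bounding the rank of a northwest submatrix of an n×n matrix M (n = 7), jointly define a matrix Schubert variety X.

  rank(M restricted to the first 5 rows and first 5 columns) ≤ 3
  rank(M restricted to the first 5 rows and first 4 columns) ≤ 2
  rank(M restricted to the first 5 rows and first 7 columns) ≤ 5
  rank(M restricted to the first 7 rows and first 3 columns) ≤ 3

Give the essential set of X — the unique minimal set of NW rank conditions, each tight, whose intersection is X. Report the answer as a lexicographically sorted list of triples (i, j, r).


The tightest implied rank at each (i,j), from the 4 conditions:

  R[1]: 1 | 1 | 1 | 1 | 1 | 1 | 1
  R[2]: 1 | 2 | 2 | 2 | 2 | 2 | 2
  R[3]: 1 | 2 | 2 | 2 | 3 | 3 | 3
  R[4]: 1 | 2 | 2 | 2 | 3 | 4 | 4
  R[5]: 1 | 2 | 2 | 2 | 3 | 4 | 5
  R[6]: 1 | 2 | 3 | 3 | 4 | 5 | 6
  R[7]: 1 | 2 | 3 | 4 | 5 | 6 | 7

second differences of R give the permutation w = (1, 2, 5, 6, 7, 3, 4).

1 SE-corner of the 6-cell Rothe diagram gives Ess(w):

[(5, 4, 2)]


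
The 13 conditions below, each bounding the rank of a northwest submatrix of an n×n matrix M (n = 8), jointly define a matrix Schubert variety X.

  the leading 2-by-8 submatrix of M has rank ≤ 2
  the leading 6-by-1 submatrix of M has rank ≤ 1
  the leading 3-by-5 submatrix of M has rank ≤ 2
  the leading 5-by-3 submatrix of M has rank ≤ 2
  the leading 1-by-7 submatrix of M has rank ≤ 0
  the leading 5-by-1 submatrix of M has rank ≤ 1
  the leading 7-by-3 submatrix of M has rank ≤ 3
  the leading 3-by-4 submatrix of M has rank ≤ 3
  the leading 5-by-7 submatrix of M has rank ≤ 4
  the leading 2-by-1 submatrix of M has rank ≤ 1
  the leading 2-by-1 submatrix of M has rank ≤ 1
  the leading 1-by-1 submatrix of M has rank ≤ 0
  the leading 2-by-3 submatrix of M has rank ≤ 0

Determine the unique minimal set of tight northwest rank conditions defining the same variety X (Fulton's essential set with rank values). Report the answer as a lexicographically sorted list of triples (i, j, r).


The tightest implied rank at each (i,j), from the 13 conditions:

  i=1: 0 | 0 | 0 | 0 | 0 | 0 | 0 | 1
  i=2: 0 | 0 | 0 | 1 | 1 | 1 | 1 | 2
  i=3: 1 | 1 | 1 | 2 | 2 | 2 | 2 | 3
  i=4: 1 | 2 | 2 | 3 | 3 | 3 | 3 | 4
  i=5: 1 | 2 | 2 | 3 | 4 | 4 | 4 | 5
  i=6: 1 | 2 | 3 | 4 | 5 | 5 | 5 | 6
  i=7: 1 | 2 | 3 | 4 | 5 | 6 | 6 | 7
  i=8: 1 | 2 | 3 | 4 | 5 | 6 | 7 | 8

so w = (8, 4, 1, 2, 5, 3, 6, 7).

D(w) has 11 cells with 3 SE-corners; essential set:

[(1, 7, 0), (2, 3, 0), (5, 3, 2)]


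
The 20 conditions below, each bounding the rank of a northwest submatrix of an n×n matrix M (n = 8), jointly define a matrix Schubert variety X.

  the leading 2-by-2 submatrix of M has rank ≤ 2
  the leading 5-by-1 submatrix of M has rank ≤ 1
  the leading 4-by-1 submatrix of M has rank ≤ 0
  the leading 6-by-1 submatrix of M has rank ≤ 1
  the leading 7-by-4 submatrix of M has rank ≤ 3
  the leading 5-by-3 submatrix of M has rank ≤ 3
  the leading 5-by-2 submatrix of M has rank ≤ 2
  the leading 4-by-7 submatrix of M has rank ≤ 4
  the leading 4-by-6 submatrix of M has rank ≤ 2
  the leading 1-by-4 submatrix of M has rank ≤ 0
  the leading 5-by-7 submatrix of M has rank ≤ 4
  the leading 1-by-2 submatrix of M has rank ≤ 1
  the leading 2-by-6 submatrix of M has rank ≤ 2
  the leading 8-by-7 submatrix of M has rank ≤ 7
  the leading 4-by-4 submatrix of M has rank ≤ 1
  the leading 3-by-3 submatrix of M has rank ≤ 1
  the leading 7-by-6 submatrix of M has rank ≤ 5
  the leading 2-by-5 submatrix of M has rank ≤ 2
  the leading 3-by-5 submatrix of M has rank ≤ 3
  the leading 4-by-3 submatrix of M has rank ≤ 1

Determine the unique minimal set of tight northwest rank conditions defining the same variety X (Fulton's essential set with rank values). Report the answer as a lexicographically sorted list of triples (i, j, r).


Rank table r_w(8×8) implied by the 20 constraints:

  R[1]: 0, 0, 0, 0, 1, 1, 1, 1
  R[2]: 0, 1, 1, 1, 2, 2, 2, 2
  R[3]: 0, 1, 1, 1, 2, 2, 3, 3
  R[4]: 0, 1, 1, 1, 2, 2, 3, 4
  R[5]: 1, 2, 2, 2, 3, 3, 4, 5
  R[6]: 1, 2, 3, 3, 4, 4, 5, 6
  R[7]: 1, 2, 3, 3, 4, 5, 6, 7
  R[8]: 1, 2, 3, 4, 5, 6, 7, 8

giving w = (5, 2, 7, 8, 1, 3, 6, 4) via Δ²R.

ℓ(w)=14; the 5 essential cells (i,j,r):

[(1, 4, 0), (4, 1, 0), (4, 4, 1), (4, 6, 2), (7, 4, 3)]


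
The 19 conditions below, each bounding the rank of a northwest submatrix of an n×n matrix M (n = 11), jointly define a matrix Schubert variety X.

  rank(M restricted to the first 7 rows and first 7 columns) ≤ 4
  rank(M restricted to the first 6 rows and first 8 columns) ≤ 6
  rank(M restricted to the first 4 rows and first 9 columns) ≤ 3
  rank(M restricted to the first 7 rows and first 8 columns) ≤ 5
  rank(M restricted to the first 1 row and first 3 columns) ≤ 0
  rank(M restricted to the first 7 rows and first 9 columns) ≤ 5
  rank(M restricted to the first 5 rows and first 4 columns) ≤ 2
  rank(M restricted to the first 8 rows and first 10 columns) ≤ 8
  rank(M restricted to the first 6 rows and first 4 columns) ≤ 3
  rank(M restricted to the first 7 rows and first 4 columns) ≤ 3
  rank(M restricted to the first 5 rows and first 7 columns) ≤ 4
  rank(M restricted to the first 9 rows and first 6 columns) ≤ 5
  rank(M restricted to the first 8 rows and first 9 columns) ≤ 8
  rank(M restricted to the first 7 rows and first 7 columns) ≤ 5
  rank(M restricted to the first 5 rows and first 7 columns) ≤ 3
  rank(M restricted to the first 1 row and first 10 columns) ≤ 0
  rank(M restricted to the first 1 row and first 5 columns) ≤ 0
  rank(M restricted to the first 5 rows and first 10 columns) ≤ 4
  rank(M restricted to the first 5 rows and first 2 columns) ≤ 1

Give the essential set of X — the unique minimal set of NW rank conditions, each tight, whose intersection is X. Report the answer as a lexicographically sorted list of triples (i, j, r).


Recovering R(i,j) via the rank-extension bound from the 19 conditions:

  i=1: 0  0  0  0  0  0  0  0  0  0  1
  i=2: 1  1  1  1  1  1  1  1  1  1  2
  i=3: 1  1  2  2  2  2  2  2  2  2  3
  i=4: 1  1  2  2  3  3  3  3  3  3  4
  i=5: 1  1  2  2  3  3  3  4  4  4  5
  i=6: 1  2  3  3  4  4  4  5  5  5  6
  i=7: 1  2  3  3  4  4  4  5  5  6  7
  i=8: 1  2  3  4  5  5  5  6  6  7  8
  i=9: 1  2  3  4  5  5  6  7  7  8  9
  i=10: 1  2  3  4  5  6  7  8  8  9  10
  i=11: 1  2  3  4  5  6  7  8  9  10  11

hence w(1..11) = (11, 1, 3, 5, 8, 2, 10, 4, 7, 6, 9).

Fulton essential set (8 of the 22 Rothe cells):

[(1, 10, 0), (5, 2, 1), (5, 4, 2), (5, 7, 3), (7, 4, 3), (7, 7, 4), (7, 9, 5), (9, 6, 5)]


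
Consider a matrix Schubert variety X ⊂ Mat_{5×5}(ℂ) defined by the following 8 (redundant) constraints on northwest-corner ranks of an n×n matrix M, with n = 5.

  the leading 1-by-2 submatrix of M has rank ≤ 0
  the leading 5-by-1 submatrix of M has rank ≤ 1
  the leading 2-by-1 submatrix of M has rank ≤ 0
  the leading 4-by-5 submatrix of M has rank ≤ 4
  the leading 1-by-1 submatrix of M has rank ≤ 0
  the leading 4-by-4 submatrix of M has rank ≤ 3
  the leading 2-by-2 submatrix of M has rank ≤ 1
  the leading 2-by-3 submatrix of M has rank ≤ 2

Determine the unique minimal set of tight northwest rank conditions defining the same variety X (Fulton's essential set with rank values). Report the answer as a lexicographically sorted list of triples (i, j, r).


The tightest implied rank at each (i,j), from the 8 conditions:

  0  0  1  1  1
  0  1  2  2  2
  1  2  3  3  3
  1  2  3  3  4
  1  2  3  4  5

so w = (3, 2, 1, 5, 4).

3 SE-corners of the 4-cell Rothe diagram give Ess(w):

[(1, 2, 0), (2, 1, 0), (4, 4, 3)]


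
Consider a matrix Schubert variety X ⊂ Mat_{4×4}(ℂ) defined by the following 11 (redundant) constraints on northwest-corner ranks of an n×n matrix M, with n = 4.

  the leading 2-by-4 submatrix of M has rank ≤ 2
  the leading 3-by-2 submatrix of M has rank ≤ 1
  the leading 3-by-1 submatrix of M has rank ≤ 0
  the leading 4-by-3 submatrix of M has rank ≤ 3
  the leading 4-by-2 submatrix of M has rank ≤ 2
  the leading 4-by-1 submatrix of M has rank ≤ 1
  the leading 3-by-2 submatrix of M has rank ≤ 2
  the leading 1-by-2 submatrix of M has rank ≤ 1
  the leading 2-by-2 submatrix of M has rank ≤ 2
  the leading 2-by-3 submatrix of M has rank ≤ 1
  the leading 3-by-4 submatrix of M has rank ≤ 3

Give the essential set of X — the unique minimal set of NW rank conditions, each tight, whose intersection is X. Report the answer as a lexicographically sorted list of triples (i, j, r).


Rank table r_w(4×4) implied by the 11 constraints:

  0 1 1 1
  0 1 1 2
  0 1 2 3
  1 2 3 4

reading off 1-entries of Δ²R: w = (2, 4, 3, 1).

Rothe diagram D(w) (4 cells), 2 SE-corners (essential conditions):

[(2, 3, 1), (3, 1, 0)]


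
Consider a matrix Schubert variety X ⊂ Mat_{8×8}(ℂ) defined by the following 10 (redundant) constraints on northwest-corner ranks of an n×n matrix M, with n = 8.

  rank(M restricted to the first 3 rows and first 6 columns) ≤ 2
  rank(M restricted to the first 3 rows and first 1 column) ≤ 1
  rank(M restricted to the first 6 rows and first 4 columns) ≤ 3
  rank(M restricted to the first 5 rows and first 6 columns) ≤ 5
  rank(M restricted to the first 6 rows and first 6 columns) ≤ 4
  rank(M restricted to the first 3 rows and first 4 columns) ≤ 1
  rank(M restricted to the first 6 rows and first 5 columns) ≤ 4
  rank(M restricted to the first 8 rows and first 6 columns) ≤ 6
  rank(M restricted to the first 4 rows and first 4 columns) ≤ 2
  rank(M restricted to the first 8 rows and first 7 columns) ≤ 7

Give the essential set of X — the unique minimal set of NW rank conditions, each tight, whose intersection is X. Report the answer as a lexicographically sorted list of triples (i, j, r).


The tightest implied rank at each (i,j), from the 10 conditions:

  row 1: 1  1  1  1  1  1  1  1
  row 2: 1  1  1  1  2  2  2  2
  row 3: 1  1  1  1  2  2  3  3
  row 4: 1  2  2  2  3  3  4  4
  row 5: 1  2  3  3  4  4  5  5
  row 6: 1  2  3  3  4  4  5  6
  row 7: 1  2  3  4  5  5  6  7
  row 8: 1  2  3  4  5  6  7  8

giving w = (1, 5, 7, 2, 3, 8, 4, 6) via Δ²R.

Fulton essential set (4 of the 9 Rothe cells):

[(3, 4, 1), (3, 6, 2), (6, 4, 3), (6, 6, 4)]


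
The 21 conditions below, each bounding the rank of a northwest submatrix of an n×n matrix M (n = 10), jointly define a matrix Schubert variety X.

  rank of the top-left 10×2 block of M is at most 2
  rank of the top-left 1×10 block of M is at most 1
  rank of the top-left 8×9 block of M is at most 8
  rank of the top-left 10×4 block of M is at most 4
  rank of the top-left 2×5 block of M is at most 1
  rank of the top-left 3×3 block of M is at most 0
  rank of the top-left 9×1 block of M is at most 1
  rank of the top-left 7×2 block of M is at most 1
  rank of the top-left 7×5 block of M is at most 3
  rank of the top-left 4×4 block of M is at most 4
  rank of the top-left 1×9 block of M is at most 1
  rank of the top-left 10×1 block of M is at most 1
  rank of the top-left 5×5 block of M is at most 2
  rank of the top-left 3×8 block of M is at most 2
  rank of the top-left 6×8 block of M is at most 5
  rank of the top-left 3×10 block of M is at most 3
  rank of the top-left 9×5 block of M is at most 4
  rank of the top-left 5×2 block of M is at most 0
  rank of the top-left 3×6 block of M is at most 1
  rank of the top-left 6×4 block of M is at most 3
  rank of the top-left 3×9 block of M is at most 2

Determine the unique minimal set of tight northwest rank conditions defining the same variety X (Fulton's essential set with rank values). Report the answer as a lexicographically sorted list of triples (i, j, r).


Recovering R(i,j) via the rank-extension bound from the 21 conditions:

  row 1: 0 | 0 | 0 | 1 | 1 | 1 | 1 | 1 | 1 | 1
  row 2: 0 | 0 | 0 | 1 | 1 | 1 | 2 | 2 | 2 | 2
  row 3: 0 | 0 | 0 | 1 | 1 | 1 | 2 | 2 | 2 | 3
  row 4: 0 | 0 | 1 | 2 | 2 | 2 | 3 | 3 | 3 | 4
  row 5: 0 | 0 | 1 | 2 | 2 | 3 | 4 | 4 | 4 | 5
  row 6: 1 | 1 | 2 | 3 | 3 | 4 | 5 | 5 | 5 | 6
  row 7: 1 | 1 | 2 | 3 | 3 | 4 | 5 | 6 | 6 | 7
  row 8: 1 | 2 | 3 | 4 | 4 | 5 | 6 | 7 | 7 | 8
  row 9: 1 | 2 | 3 | 4 | 4 | 5 | 6 | 7 | 8 | 9
  row 10: 1 | 2 | 3 | 4 | 5 | 6 | 7 | 8 | 9 | 10

the unique w with this rank table is (4, 7, 10, 3, 6, 1, 8, 2, 9, 5).

8 SE-corners of the 23-cell Rothe diagram give Ess(w):

[(3, 3, 0), (3, 6, 1), (3, 9, 2), (5, 2, 0), (5, 5, 2), (7, 2, 1), (7, 5, 3), (9, 5, 4)]


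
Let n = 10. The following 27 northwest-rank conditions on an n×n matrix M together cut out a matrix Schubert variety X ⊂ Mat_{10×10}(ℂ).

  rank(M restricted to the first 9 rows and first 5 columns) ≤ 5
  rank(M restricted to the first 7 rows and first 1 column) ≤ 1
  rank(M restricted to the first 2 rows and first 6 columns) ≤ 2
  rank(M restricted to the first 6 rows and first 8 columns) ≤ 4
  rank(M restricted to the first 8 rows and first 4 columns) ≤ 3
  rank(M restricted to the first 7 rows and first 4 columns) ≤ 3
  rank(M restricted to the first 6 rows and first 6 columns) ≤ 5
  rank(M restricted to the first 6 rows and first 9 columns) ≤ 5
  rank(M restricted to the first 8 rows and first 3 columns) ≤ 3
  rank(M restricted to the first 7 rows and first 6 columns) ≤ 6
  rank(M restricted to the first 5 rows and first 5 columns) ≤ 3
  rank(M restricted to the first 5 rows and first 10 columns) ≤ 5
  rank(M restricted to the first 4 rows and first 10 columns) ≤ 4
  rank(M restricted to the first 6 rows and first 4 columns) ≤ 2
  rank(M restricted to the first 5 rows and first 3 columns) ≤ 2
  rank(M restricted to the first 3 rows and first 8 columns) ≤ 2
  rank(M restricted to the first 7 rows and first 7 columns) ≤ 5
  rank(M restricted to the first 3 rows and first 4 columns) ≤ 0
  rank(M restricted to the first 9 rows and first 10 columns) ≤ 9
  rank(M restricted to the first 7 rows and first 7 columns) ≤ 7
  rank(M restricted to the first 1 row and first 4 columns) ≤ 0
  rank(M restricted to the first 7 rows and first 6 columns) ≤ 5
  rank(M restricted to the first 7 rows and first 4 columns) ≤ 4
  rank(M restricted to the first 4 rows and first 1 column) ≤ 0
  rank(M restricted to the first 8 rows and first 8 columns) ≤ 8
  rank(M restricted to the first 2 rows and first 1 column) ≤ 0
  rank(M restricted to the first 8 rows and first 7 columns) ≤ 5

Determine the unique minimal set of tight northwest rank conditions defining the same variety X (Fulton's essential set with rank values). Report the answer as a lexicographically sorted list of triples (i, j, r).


Propagating the 27 rank bounds to every northwest block:

  row 1: 0, 0, 0, 0, 1, 1, 1, 1, 1, 1
  row 2: 0, 0, 0, 0, 1, 2, 2, 2, 2, 2
  row 3: 0, 0, 0, 0, 1, 2, 2, 2, 3, 3
  row 4: 0, 1, 1, 1, 2, 3, 3, 3, 4, 4
  row 5: 1, 2, 2, 2, 3, 4, 4, 4, 5, 5
  row 6: 1, 2, 2, 2, 3, 4, 4, 4, 5, 6
  row 7: 1, 2, 3, 3, 4, 5, 5, 5, 6, 7
  row 8: 1, 2, 3, 3, 4, 5, 5, 6, 7, 8
  row 9: 1, 2, 3, 4, 5, 6, 6, 7, 8, 9
  row 10: 1, 2, 3, 4, 5, 6, 7, 8, 9, 10

the unique w with this rank table is (5, 6, 9, 2, 1, 10, 3, 8, 4, 7).

|D(w)|=21, |Ess(w)|=7:

[(3, 4, 0), (3, 8, 2), (4, 1, 0), (6, 4, 2), (6, 8, 4), (8, 4, 3), (8, 7, 5)]


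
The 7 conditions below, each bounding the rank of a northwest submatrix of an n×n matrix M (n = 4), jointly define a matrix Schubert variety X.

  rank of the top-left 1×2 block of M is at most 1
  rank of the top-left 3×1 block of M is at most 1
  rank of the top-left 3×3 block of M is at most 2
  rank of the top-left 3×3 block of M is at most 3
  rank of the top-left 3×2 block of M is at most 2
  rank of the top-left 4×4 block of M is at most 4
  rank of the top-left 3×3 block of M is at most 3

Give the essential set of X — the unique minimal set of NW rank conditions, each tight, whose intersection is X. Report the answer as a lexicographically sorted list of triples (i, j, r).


Computing R[i][j] = min implied NW-rank bound (n=4, 7 conditions):

  R[1]: 1 1 1 1
  R[2]: 1 2 2 2
  R[3]: 1 2 2 3
  R[4]: 1 2 3 4

reading off 1-entries of Δ²R: w = (1, 2, 4, 3).

D(w) has 1 cell with 1 SE-corner; essential set:

[(3, 3, 2)]


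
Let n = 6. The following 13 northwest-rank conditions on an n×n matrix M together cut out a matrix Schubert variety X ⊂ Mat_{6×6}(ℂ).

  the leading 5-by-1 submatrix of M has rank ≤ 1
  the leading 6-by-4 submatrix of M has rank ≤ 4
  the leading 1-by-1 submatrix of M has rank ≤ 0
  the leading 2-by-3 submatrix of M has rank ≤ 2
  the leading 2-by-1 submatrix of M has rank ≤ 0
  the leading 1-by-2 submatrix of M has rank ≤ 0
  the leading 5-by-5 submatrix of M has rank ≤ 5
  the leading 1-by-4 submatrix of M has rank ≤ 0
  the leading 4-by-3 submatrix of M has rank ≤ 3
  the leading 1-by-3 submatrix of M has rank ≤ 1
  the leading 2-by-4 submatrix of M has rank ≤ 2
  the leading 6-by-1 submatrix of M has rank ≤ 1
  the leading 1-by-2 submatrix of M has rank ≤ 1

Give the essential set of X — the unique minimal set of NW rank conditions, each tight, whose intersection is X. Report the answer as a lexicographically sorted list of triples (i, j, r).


Reconstructing r_w from the 13 given conditions:

  0  0  0  0  1  1
  0  1  1  1  2  2
  1  2  2  2  3  3
  1  2  3  3  4  4
  1  2  3  4  5  5
  1  2  3  4  5  6

second differences of R give the permutation w = (5, 2, 1, 3, 4, 6).

ℓ(w)=5; the 2 essential cells (i,j,r):

[(1, 4, 0), (2, 1, 0)]
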